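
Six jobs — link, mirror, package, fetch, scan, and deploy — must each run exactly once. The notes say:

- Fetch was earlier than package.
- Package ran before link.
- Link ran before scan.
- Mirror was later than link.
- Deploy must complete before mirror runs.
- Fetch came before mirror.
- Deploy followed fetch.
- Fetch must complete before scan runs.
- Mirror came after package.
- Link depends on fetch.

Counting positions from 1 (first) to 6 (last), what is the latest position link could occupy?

4

Link must come before mirror and scan — 2 stages forced after it.
Everything else can be placed before link in some valid order, so link can sit as late as position 6 − 2 = 4.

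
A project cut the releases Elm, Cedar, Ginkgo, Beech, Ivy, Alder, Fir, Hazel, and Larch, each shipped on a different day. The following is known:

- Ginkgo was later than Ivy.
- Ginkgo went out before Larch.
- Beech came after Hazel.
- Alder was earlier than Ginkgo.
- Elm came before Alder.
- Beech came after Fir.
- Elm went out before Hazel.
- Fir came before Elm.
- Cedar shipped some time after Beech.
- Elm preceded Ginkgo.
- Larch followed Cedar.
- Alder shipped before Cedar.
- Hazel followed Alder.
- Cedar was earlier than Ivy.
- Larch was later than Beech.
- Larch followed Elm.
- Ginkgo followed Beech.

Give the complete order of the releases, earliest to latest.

Fir, Elm, Alder, Hazel, Beech, Cedar, Ivy, Ginkgo, Larch

The constraints fix every adjacent pair, so only one ordering works:
Fir → Elm → Alder → Hazel → Beech → Cedar → Ivy → Ginkgo → Larch.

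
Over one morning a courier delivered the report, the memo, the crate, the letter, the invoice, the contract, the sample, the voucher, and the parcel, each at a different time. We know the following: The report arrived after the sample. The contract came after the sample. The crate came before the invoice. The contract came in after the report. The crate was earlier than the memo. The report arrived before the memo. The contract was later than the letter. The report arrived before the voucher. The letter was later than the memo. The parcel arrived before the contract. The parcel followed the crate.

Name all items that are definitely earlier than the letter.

Directly stated before the letter: the memo.
The crate reaches the letter via the crate → the memo → the letter.
The report reaches the letter via the report → the memo → the letter.
The sample reaches the letter via the sample → the report → the memo → the letter.

the crate, the memo, the report, the sample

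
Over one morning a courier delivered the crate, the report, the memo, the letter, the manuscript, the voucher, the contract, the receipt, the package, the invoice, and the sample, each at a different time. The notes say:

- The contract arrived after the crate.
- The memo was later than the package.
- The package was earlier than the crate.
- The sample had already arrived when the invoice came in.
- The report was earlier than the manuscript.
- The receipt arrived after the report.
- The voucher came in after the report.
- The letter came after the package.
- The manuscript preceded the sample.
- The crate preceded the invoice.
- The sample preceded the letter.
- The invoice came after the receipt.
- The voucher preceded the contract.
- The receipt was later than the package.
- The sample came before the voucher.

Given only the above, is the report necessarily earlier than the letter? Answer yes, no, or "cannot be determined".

Chain the constraints: the report → the manuscript → the sample → the letter. Each link is directly stated, so the report comes before the letter.

yes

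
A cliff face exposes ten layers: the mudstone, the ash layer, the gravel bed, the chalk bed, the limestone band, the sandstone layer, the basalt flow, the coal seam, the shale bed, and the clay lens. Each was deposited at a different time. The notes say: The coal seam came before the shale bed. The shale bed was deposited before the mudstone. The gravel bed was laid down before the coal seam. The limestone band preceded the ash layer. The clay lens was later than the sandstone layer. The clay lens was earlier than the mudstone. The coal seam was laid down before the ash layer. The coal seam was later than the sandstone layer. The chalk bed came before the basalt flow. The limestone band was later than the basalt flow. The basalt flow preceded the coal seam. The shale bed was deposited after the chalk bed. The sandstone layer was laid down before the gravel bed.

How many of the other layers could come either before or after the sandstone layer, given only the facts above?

3

Forced after the sandstone layer: the ash layer, the clay lens, the coal seam, the gravel bed, the mudstone, and the shale bed.
That leaves the basalt flow, the chalk bed, and the limestone band with no forced order relative to the sandstone layer — 3.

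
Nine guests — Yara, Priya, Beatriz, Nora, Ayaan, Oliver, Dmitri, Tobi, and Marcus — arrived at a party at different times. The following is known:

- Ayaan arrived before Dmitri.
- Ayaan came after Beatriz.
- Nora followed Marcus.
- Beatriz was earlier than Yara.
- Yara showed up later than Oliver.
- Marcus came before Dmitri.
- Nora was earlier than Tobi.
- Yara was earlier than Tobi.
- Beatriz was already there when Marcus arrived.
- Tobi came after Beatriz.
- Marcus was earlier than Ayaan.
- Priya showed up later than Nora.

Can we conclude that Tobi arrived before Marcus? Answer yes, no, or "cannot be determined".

no

Tracing the constraints gives Marcus → Nora → Tobi, so Marcus must come before Tobi.
That means Tobi cannot be before Marcus.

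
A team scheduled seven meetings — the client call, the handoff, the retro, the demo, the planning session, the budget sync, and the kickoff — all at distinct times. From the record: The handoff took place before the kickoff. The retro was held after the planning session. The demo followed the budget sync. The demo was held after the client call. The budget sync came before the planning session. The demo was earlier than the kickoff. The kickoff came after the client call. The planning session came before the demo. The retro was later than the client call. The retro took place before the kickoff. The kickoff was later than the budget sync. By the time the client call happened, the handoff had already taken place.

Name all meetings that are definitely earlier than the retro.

the budget sync, the client call, the handoff, the planning session

Directly stated before the retro: the client call and the planning session.
The budget sync reaches the retro via the budget sync → the planning session → the retro.
The handoff reaches the retro via the handoff → the client call → the retro.
No chain forces the kickoff (or any of the others) ahead of the retro.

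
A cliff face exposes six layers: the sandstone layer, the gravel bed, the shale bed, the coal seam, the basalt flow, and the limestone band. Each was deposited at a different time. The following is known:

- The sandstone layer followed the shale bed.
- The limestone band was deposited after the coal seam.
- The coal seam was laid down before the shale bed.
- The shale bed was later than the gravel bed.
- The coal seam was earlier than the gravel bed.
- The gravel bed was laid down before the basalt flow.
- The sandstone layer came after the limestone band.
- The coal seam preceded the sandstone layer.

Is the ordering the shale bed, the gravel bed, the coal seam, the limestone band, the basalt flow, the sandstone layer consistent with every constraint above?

no

The constraints require the coal seam before the gravel bed, but in the proposed sequence the gravel bed appears ahead of the coal seam. That one violation is enough.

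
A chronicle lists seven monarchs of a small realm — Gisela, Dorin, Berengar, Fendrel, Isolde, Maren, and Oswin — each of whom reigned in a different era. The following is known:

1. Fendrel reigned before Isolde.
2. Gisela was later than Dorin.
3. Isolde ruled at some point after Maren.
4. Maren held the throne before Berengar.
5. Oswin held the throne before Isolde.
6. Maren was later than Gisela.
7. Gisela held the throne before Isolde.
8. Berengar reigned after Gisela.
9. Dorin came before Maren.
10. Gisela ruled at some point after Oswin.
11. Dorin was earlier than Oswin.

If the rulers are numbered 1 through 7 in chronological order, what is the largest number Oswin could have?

Oswin must come before Berengar, Gisela, Isolde, and Maren — 4 rulers forced after them.
Everything else can be placed before Oswin in some valid order, so Oswin can sit as late as position 7 − 4 = 3.

3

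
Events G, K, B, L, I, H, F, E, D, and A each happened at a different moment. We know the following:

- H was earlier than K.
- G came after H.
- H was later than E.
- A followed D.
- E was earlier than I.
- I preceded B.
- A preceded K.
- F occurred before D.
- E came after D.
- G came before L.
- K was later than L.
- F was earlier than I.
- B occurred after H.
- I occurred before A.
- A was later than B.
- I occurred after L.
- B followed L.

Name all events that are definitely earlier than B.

D, E, F, G, H, I, L

Directly stated before B: H, I, and L.
D reaches B via D → E → H → B.
E reaches B via E → H → B.
F reaches B via F → I → B.
Likewise G reaches B by chaining the stated constraints.
No chain forces K (or any of the others) ahead of B.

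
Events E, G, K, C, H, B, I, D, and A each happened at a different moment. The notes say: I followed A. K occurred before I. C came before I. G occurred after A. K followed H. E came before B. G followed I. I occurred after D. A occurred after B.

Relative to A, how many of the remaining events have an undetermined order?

Forced before A: B and E; forced after A: G and I.
That leaves C, D, H, and K with no forced order relative to A — 4.

4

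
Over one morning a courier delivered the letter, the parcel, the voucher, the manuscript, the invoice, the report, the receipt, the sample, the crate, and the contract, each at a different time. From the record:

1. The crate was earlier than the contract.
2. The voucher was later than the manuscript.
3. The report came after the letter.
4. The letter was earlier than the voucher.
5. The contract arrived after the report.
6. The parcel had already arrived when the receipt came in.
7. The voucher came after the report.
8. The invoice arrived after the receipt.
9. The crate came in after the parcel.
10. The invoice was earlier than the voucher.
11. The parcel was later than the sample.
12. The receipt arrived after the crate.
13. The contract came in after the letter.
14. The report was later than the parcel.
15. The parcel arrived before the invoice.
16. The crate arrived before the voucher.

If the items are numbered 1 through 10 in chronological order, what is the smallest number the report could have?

4

The letter, the parcel, and the sample must all come before the report — 3 forced predecessors.
Nothing else is forced ahead of the report, so its earliest slot is position 3 + 1 = 4.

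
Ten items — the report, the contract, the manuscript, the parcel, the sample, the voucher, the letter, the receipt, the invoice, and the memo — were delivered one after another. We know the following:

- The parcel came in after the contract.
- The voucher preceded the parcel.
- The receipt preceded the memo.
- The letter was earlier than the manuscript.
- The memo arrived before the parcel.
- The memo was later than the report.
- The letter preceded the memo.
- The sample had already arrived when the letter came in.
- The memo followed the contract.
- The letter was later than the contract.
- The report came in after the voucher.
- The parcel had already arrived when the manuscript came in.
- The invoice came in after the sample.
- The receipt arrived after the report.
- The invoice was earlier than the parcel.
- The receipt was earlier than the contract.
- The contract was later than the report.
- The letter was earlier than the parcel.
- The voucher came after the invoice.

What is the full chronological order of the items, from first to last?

The constraints fix every adjacent pair, so only one ordering works:
the sample → the invoice → the voucher → the report → the receipt → the contract → the letter → the memo → the parcel → the manuscript.

the sample, the invoice, the voucher, the report, the receipt, the contract, the letter, the memo, the parcel, the manuscript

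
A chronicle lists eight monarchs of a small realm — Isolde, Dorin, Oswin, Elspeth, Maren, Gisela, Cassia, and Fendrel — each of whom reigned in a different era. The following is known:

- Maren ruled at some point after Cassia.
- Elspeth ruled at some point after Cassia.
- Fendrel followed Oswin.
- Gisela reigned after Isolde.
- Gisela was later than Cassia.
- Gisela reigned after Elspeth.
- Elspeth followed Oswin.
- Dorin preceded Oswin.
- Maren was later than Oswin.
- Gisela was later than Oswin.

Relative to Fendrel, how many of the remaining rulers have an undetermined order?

Forced before Fendrel: Dorin and Oswin.
That leaves Cassia, Elspeth, Gisela, Isolde, and Maren with no forced order relative to Fendrel — 5.

5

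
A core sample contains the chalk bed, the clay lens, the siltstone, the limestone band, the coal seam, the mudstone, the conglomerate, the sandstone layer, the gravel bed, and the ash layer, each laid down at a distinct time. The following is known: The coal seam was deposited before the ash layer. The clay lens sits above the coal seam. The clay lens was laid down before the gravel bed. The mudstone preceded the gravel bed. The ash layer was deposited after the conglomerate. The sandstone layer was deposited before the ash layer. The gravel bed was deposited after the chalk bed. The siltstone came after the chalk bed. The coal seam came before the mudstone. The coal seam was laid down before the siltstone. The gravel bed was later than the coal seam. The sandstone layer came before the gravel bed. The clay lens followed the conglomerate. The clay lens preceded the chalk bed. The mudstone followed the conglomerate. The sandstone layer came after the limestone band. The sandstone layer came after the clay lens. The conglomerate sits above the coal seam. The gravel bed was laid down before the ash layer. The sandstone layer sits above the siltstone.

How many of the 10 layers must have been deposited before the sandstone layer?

6

Directly stated before the sandstone layer: the clay lens, the limestone band, and the siltstone.
The chalk bed reaches the sandstone layer via the chalk bed → the siltstone → the sandstone layer.
The coal seam reaches the sandstone layer via the coal seam → the siltstone → the sandstone layer.
The conglomerate reaches the sandstone layer via the conglomerate → the clay lens → the sandstone layer.
No chain forces the mudstone (or any of the others) ahead of the sandstone layer.
That's the chalk bed, the clay lens, the coal seam, the conglomerate, the limestone band, and the siltstone — 6 in all.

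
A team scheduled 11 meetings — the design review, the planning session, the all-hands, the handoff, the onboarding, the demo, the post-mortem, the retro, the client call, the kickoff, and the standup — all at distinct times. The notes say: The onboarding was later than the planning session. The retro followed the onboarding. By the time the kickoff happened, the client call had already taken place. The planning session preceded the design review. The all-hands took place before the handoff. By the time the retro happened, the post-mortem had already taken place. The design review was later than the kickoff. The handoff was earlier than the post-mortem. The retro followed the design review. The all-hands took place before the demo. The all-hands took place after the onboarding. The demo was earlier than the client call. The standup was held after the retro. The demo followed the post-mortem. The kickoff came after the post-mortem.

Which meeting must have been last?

Every other meeting has a chain of constraints placing it before the standup, so the standup is last.

the standup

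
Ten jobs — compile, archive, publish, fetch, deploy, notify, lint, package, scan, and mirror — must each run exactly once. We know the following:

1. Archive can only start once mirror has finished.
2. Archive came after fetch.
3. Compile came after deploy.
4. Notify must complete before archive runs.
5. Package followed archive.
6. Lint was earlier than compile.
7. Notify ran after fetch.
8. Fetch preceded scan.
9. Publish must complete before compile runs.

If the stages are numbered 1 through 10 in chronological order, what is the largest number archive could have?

9

Archive must come before package — 1 stage forced after it.
Everything else can be placed before archive in some valid order, so archive can sit as late as position 10 − 1 = 9.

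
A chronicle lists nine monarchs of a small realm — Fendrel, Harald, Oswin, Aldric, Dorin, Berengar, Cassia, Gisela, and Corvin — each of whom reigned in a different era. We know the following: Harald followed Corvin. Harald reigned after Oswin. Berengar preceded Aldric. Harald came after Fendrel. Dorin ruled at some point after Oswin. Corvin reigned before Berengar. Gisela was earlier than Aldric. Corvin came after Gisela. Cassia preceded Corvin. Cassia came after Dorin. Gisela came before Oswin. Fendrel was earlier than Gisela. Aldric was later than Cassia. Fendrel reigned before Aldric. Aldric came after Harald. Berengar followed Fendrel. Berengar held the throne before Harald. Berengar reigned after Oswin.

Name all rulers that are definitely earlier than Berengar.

Cassia, Corvin, Dorin, Fendrel, Gisela, Oswin

Directly stated before Berengar: Corvin, Fendrel, and Oswin.
Cassia reaches Berengar via Cassia → Corvin → Berengar.
Dorin reaches Berengar via Dorin → Cassia → Corvin → Berengar.
Gisela reaches Berengar via Gisela → Corvin → Berengar.
No chain forces Aldric (or any of the others) ahead of Berengar.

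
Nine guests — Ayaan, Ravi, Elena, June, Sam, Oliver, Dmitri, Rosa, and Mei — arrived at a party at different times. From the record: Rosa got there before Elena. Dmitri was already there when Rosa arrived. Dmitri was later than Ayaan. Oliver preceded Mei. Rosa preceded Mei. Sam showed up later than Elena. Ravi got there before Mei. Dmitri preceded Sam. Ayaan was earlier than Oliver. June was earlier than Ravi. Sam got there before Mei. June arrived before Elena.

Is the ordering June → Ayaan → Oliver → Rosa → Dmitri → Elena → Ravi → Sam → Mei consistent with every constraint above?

no

The constraints require Dmitri before Rosa, but in the proposed sequence Rosa appears ahead of Dmitri. That one violation is enough.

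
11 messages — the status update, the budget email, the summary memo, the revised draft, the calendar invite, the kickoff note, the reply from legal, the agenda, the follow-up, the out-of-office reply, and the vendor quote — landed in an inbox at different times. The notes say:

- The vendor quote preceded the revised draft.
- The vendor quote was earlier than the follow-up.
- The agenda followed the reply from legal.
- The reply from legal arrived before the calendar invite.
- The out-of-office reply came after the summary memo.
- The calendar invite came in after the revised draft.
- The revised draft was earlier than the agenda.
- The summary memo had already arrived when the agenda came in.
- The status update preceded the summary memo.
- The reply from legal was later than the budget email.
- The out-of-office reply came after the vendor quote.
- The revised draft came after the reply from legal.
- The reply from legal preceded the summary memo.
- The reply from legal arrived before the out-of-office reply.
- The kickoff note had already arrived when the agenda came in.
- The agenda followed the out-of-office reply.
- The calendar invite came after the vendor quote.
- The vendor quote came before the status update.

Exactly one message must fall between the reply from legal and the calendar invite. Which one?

Tracing the constraints gives the reply from legal → the revised draft → the calendar invite, so the revised draft sits after the reply from legal and before the calendar invite.
No other message is forced both after the reply from legal and before the calendar invite.

the revised draft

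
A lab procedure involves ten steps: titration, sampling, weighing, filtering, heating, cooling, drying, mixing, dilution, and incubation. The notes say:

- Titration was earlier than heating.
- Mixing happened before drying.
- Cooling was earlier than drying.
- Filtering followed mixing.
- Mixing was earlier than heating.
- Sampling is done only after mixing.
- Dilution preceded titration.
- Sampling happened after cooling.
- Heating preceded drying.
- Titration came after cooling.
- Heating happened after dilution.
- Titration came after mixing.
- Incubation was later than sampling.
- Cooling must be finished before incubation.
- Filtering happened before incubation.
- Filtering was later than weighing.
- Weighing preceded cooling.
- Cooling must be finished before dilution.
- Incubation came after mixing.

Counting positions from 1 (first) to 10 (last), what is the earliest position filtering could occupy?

Mixing and weighing must both come before filtering — 2 forced predecessors.
Nothing else is forced ahead of filtering, so its earliest slot is position 2 + 1 = 3.

3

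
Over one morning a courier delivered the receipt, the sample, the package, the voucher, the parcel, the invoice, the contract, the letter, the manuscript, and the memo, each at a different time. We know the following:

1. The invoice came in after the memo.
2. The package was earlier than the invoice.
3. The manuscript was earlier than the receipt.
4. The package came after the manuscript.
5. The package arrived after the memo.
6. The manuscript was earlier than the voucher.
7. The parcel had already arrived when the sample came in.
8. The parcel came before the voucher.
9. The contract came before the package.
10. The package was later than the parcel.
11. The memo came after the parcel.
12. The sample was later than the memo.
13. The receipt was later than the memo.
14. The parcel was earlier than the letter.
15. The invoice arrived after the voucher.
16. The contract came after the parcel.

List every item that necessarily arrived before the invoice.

the contract, the manuscript, the memo, the package, the parcel, the voucher

Directly stated before the invoice: the memo, the package, and the voucher.
The contract reaches the invoice via the contract → the package → the invoice.
The manuscript reaches the invoice via the manuscript → the voucher → the invoice.
The parcel reaches the invoice via the parcel → the package → the invoice.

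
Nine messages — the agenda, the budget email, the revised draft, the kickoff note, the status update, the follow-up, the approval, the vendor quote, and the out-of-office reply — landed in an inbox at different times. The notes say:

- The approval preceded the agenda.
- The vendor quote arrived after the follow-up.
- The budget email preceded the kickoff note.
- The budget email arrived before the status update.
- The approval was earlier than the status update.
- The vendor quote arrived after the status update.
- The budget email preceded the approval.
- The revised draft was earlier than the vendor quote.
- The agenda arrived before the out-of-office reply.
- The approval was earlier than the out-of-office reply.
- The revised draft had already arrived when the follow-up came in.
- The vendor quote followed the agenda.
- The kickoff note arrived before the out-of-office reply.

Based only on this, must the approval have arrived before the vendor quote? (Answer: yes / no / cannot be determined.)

yes

Chain the constraints: the approval → the agenda → the vendor quote. Each link is directly stated, so the approval comes before the vendor quote.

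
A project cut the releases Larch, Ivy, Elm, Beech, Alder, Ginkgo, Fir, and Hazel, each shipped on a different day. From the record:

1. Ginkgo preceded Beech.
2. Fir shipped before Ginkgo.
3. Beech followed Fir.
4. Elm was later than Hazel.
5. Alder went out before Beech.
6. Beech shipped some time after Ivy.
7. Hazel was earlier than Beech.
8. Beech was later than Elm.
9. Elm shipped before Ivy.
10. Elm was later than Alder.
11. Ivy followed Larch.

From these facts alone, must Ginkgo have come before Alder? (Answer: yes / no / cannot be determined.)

No chain of stated constraints runs from Ginkgo to Alder, and none runs from Alder to Ginkgo either.
So the relative order of Ginkgo and Alder is not fixed by the given facts.

cannot be determined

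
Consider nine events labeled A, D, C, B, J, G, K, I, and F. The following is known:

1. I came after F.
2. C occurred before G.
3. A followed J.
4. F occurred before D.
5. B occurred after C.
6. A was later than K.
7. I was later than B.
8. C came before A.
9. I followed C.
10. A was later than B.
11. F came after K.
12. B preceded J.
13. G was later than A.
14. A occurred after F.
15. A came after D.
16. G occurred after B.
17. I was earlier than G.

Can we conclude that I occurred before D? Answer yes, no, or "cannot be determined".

No chain of stated constraints runs from I to D, and none runs from D to I either.
So the relative order of I and D is not fixed by the given facts.

cannot be determined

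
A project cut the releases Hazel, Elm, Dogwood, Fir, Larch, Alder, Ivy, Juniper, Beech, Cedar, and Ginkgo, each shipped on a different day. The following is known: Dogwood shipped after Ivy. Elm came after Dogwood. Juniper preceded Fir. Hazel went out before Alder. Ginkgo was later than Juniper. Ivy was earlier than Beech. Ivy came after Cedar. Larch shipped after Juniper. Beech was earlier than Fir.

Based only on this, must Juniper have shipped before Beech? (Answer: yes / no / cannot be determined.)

No chain of stated constraints runs from Juniper to Beech, and none runs from Beech to Juniper either.
So the relative order of Juniper and Beech is not fixed by the given facts.

cannot be determined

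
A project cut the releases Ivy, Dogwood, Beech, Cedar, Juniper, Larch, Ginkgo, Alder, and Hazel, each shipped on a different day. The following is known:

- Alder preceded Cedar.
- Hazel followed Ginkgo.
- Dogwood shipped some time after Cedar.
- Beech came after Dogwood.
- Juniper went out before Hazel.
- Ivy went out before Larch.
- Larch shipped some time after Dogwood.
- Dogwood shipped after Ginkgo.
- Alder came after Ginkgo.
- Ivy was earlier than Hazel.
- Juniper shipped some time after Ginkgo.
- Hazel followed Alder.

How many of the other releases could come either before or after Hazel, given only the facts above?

Forced before Hazel: Alder, Ginkgo, Ivy, and Juniper.
That leaves Beech, Cedar, Dogwood, and Larch with no forced order relative to Hazel — 4.

4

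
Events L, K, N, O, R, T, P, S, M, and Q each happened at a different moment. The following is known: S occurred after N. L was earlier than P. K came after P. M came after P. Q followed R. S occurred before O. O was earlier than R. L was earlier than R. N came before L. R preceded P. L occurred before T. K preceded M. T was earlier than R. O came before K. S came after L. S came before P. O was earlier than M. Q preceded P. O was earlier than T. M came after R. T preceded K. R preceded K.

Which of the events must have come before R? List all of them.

Directly stated before R: L, O, and T.
N reaches R via N → L → R.
S reaches R via S → O → R.

L, N, O, S, T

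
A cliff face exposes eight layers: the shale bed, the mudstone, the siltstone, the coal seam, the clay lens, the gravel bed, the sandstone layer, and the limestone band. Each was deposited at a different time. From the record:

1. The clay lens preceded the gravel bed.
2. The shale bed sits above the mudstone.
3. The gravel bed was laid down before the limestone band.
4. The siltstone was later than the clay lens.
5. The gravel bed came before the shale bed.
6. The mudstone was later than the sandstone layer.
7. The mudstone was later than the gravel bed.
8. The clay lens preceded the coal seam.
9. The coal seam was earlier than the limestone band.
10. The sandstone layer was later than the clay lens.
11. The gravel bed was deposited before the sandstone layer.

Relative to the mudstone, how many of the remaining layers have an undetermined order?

Forced before the mudstone: the clay lens, the gravel bed, and the sandstone layer; forced after the mudstone: the shale bed.
That leaves the coal seam, the limestone band, and the siltstone with no forced order relative to the mudstone — 3.

3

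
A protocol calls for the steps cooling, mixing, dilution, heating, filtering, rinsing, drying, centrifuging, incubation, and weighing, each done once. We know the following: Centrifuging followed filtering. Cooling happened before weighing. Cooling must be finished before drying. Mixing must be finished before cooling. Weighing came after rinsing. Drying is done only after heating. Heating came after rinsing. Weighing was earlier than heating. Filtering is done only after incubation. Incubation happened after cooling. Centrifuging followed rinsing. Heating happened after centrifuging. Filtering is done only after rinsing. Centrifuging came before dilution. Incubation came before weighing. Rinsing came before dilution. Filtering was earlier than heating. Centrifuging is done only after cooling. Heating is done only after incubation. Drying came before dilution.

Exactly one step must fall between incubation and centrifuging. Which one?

Tracing the constraints gives incubation → filtering → centrifuging, so filtering sits after incubation and before centrifuging.
No other step is forced both after incubation and before centrifuging.

filtering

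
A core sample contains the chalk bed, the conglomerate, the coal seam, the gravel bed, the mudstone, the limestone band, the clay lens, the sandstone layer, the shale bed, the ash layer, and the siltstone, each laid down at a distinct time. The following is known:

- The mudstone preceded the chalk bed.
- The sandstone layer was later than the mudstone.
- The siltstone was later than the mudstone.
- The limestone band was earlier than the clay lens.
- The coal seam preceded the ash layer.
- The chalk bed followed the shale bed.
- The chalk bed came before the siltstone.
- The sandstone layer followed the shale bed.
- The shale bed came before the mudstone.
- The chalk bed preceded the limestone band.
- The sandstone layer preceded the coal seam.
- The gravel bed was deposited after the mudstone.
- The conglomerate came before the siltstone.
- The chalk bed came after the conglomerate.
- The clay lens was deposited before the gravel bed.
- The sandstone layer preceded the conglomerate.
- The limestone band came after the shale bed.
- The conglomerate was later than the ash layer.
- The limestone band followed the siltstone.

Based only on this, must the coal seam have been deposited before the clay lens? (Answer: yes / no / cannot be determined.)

Chain the constraints: the coal seam → the ash layer → the conglomerate → the siltstone → the limestone band → the clay lens. Each link is directly stated, so the coal seam comes before the clay lens.

yes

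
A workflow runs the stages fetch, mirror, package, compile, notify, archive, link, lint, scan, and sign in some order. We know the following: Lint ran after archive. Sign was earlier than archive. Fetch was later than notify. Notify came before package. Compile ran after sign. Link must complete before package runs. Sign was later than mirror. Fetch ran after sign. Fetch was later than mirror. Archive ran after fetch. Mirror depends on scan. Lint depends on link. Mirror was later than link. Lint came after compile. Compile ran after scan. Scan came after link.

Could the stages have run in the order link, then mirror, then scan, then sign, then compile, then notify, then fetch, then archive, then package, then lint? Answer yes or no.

The constraints require scan before mirror, but in the proposed sequence mirror appears ahead of scan. That one violation is enough.

no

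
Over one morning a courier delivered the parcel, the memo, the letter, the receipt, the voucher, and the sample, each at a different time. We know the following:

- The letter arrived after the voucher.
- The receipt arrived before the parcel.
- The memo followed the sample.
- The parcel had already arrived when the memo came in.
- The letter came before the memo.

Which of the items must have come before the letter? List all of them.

Directly stated before the letter: the voucher.
No chain forces the parcel (or any of the others) ahead of the letter.

the voucher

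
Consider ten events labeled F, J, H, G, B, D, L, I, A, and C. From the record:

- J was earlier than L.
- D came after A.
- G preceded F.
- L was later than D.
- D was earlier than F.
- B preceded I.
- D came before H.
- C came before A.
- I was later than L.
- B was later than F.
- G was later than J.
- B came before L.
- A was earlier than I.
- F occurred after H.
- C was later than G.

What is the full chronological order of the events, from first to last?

The constraints fix every adjacent pair, so only one ordering works:
J → G → C → A → D → H → F → B → L → I.

J, G, C, A, D, H, F, B, L, I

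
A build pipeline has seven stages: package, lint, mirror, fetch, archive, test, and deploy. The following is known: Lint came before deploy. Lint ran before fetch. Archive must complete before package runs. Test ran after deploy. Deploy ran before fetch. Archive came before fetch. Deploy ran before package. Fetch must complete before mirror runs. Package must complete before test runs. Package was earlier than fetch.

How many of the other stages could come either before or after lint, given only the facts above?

1

Forced after lint: deploy, fetch, mirror, package, and test.
That leaves archive with no forced order relative to lint — 1.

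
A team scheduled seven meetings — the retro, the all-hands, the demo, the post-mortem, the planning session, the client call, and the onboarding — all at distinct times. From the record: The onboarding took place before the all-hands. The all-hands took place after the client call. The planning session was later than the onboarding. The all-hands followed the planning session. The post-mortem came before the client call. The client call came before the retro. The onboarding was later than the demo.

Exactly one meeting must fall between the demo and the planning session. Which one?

Tracing the constraints gives the demo → the onboarding → the planning session, so the onboarding sits after the demo and before the planning session.
No other meeting is forced both after the demo and before the planning session.

the onboarding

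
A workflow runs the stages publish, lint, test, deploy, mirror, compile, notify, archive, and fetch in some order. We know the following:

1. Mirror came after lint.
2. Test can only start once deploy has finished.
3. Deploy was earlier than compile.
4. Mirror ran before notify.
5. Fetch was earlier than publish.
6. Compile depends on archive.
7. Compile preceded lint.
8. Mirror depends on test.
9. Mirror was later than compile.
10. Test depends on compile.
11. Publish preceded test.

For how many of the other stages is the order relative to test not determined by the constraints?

1

Forced before test: archive, compile, deploy, fetch, and publish; forced after test: mirror and notify.
That leaves lint with no forced order relative to test — 1.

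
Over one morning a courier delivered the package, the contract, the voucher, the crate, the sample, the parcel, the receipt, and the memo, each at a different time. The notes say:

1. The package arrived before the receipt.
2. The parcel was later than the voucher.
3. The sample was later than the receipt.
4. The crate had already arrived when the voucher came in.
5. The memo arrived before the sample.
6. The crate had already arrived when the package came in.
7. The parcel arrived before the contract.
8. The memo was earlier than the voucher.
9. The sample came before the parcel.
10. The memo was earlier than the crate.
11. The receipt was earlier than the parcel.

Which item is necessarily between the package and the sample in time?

Tracing the constraints gives the package → the receipt → the sample, so the receipt sits after the package and before the sample.
No other item is forced both after the package and before the sample.

the receipt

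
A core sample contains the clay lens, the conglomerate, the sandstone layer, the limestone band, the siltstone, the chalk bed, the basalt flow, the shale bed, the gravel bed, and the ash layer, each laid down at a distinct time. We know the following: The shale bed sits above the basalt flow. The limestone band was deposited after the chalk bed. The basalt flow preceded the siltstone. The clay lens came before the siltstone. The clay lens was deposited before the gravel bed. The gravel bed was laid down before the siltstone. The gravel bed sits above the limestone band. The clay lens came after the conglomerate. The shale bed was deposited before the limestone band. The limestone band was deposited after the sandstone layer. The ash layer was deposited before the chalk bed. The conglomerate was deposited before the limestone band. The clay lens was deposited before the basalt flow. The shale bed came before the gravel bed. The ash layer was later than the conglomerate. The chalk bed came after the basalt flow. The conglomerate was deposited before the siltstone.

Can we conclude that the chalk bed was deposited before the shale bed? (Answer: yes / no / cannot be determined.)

No chain of stated constraints runs from the chalk bed to the shale bed, and none runs from the shale bed to the chalk bed either.
So the relative order of the chalk bed and the shale bed is not fixed by the given facts.

cannot be determined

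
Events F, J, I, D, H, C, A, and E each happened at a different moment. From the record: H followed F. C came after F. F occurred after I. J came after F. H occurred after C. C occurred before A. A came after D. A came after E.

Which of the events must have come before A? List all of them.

C, D, E, F, I

Directly stated before A: C, D, and E.
F reaches A via F → C → A.
I reaches A via I → F → C → A.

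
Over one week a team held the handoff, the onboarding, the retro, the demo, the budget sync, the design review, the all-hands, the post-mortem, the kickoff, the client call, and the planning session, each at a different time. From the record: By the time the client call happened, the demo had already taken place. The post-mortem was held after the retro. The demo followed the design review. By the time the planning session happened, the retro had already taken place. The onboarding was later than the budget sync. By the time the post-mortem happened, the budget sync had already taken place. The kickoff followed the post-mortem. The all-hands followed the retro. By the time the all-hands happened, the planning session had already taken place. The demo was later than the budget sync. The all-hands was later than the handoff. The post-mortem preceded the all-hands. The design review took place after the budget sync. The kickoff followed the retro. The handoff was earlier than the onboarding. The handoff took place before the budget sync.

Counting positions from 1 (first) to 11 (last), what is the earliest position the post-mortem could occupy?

The budget sync, the handoff, and the retro must all come before the post-mortem — 3 forced predecessors.
Nothing else is forced ahead of the post-mortem, so its earliest slot is position 3 + 1 = 4.

4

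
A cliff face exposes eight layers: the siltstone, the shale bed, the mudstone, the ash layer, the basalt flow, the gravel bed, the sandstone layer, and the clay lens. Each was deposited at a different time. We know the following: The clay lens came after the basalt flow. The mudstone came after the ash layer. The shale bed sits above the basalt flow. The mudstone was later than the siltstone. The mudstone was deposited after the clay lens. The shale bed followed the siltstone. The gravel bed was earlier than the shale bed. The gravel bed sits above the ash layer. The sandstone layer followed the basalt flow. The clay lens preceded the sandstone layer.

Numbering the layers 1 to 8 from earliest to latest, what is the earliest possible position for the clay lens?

2

The basalt flow must come before the clay lens — 1 forced predecessor.
Nothing else is forced ahead of the clay lens, so its earliest slot is position 1 + 1 = 2.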